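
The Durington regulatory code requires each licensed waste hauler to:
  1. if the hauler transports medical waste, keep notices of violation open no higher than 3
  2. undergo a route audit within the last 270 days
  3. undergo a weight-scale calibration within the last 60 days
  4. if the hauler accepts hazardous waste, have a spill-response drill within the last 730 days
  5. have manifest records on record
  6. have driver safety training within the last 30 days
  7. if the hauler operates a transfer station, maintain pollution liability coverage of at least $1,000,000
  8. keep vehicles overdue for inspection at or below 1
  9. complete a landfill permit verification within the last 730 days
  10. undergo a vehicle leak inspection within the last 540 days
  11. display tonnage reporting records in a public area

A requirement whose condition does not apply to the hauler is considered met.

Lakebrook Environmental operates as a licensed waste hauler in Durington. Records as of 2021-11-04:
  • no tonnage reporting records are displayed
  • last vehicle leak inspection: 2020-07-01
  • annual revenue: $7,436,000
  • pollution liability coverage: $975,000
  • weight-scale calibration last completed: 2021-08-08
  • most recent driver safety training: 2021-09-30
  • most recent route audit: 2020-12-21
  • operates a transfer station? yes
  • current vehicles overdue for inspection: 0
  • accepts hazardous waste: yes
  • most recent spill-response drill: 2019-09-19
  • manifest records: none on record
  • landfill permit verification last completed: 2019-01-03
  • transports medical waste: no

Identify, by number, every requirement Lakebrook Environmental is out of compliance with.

1. condition 'transports medical waste' does not hold → requirement n/a → met
2. route audit 318 days ago vs limit 270 → not met
3. weight-scale calibration 88 days ago vs limit 60 → not met
4. condition 'accepts hazardous waste' holds; spill-response drill 777 days ago vs limit 730 → not met
5. manifest records absent → not met
6. driver safety training 35 days ago vs limit 30 → not met
7. condition 'operates a transfer station' holds; pollution liability coverage $975,000 < $1,000,000 → not met
8. vehicles overdue for inspection 0 ≤ 1 → met
9. landfill permit verification 1036 days ago vs limit 730 → not met
10. vehicle leak inspection 491 days ago vs limit 540 → met
11. tonnage reporting records absent → not met
Not met: 2, 3, 4, 5, 6, 7, 9, 11

2, 3, 4, 5, 6, 7, 9, 11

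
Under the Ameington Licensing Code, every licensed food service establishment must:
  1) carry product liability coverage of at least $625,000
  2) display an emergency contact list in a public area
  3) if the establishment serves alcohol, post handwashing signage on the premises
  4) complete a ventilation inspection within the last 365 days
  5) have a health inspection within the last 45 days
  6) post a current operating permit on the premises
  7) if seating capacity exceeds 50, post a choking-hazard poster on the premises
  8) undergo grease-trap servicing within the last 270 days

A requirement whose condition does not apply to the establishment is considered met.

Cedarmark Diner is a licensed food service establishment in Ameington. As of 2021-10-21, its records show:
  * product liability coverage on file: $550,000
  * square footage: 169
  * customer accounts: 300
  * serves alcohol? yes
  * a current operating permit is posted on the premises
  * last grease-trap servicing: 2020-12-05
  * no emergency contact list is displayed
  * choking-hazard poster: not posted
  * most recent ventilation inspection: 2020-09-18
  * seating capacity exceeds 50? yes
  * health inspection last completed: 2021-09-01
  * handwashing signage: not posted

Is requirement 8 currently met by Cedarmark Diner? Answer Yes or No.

No

8. grease-trap servicing 320 days ago vs limit 270 → not met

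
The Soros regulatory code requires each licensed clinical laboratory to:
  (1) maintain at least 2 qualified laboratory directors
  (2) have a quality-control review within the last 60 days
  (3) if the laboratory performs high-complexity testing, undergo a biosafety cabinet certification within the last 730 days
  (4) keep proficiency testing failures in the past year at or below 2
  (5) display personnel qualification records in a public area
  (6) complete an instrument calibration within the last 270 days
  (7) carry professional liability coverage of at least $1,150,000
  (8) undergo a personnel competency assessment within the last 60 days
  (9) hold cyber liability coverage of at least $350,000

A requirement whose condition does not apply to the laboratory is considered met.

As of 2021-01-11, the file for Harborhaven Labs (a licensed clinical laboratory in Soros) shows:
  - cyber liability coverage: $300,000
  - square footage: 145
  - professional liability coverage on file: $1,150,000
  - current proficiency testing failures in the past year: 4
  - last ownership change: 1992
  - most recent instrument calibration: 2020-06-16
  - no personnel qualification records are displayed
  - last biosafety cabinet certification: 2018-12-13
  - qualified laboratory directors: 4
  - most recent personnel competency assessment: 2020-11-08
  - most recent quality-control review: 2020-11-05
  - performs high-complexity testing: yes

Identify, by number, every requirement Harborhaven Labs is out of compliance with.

1. qualified laboratory directors 4 ≥ 2 → met
2. quality-control review 67 days ago vs limit 60 → not met
3. condition 'performs high-complexity testing' holds; biosafety cabinet certification 760 days ago vs limit 730 → not met
4. proficiency testing failures in the past year 4 > 2 → not met
5. personnel qualification records absent → not met
6. instrument calibration 209 days ago vs limit 270 → met
7. professional liability coverage $1,150,000 ≥ $1,150,000 → met
8. personnel competency assessment 64 days ago vs limit 60 → not met
9. cyber liability coverage $300,000 < $350,000 → not met
Not met: 2, 3, 4, 5, 8, 9

2, 3, 4, 5, 8, 9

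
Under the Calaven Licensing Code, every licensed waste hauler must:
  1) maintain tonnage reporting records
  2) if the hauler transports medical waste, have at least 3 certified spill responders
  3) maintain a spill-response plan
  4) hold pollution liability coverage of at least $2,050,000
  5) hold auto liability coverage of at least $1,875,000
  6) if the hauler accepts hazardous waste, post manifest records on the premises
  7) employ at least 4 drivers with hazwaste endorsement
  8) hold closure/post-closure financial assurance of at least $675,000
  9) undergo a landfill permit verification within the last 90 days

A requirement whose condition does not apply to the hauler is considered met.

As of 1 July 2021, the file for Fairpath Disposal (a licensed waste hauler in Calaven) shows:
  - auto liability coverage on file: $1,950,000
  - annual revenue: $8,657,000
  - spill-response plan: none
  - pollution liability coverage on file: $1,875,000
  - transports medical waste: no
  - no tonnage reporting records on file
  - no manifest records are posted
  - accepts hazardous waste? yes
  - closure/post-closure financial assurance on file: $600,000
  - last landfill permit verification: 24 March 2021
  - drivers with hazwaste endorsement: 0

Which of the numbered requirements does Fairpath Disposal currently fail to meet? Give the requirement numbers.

1. tonnage reporting records absent → not met
2. condition 'transports medical waste' does not hold → requirement n/a → met
3. spill-response plan absent → not met
4. pollution liability coverage $1,875,000 < $2,050,000 → not met
5. auto liability coverage $1,950,000 ≥ $1,875,000 → met
6. condition 'accepts hazardous waste' holds; manifest records absent → not met
7. drivers with hazwaste endorsement 0 < 4 → not met
8. closure/post-closure financial assurance $600,000 < $675,000 → not met
9. landfill permit verification 99 days ago vs limit 90 → not met
Not met: 1, 3, 4, 6, 7, 8, 9

1, 3, 4, 6, 7, 8, 9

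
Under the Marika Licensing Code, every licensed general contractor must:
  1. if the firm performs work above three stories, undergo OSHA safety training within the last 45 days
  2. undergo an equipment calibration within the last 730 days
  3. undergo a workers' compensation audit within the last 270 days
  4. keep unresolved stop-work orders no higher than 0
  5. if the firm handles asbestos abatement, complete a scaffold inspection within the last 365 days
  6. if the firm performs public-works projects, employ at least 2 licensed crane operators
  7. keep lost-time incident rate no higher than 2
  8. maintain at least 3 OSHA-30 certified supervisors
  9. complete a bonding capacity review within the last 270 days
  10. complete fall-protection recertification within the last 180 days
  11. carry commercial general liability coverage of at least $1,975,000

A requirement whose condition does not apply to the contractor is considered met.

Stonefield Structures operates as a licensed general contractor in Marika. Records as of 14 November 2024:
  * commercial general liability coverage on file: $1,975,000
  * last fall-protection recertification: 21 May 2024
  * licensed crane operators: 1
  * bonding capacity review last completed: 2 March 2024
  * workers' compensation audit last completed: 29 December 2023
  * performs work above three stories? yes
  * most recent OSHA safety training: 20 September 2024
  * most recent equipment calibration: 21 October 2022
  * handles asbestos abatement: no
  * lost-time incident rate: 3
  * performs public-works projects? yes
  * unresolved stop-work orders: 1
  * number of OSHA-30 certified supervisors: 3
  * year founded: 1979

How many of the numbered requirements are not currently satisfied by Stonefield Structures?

6

1. condition 'performs work above three stories' holds; OSHA safety training 55 days ago vs limit 45 → not met
2. equipment calibration 755 days ago vs limit 730 → not met
3. workers' compensation audit 321 days ago vs limit 270 → not met
4. unresolved stop-work orders 1 > 0 → not met
5. condition 'handles asbestos abatement' does not hold → requirement n/a → met
6. condition 'performs public-works projects' holds; licensed crane operators 1 < 2 → not met
7. lost-time incident rate 3 > 2 → not met
8. OSHA-30 certified supervisors 3 ≥ 3 → met
9. bonding capacity review 257 days ago vs limit 270 → met
10. fall-protection recertification 177 days ago vs limit 180 → met
11. commercial general liability coverage $1,975,000 ≥ $1,975,000 → met
Not met: 6 of 11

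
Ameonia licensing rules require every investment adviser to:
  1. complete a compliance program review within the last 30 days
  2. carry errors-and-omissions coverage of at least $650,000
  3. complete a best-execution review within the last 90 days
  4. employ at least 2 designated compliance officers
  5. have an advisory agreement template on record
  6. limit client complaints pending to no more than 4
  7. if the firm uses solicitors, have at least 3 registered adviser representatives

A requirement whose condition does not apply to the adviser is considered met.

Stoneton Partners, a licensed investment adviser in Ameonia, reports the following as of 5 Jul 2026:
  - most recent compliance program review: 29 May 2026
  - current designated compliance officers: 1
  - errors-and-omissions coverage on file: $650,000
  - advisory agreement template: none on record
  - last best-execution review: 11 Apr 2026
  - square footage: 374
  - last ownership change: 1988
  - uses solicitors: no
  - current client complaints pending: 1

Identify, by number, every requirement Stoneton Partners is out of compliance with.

1. compliance program review 37 days ago vs limit 30 → not met
2. errors-and-omissions coverage $650,000 ≥ $650,000 → met
3. best-execution review 85 days ago vs limit 90 → met
4. designated compliance officers 1 < 2 → not met
5. advisory agreement template absent → not met
6. client complaints pending 1 ≤ 4 → met
7. condition 'uses solicitors' does not hold → requirement n/a → met
Not met: 1, 4, 5

1, 4, 5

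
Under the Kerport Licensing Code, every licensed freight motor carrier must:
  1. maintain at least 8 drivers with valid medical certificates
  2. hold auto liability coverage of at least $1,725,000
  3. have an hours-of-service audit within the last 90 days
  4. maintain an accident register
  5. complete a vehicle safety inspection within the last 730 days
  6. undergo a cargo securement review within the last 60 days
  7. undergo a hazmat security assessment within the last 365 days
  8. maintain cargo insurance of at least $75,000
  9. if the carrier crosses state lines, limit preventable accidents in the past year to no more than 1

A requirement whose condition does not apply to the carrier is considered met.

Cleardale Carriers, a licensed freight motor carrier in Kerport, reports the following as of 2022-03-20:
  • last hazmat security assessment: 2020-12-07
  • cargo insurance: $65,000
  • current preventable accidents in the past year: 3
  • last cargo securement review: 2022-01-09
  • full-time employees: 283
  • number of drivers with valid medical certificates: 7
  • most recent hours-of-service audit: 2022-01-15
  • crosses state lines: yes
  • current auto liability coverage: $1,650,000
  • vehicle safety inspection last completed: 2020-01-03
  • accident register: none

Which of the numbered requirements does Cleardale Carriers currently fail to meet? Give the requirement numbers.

1. drivers with valid medical certificates 7 < 8 → not met
2. auto liability coverage $1,650,000 < $1,725,000 → not met
3. hours-of-service audit 64 days ago vs limit 90 → met
4. accident register absent → not met
5. vehicle safety inspection 807 days ago vs limit 730 → not met
6. cargo securement review 70 days ago vs limit 60 → not met
7. hazmat security assessment 468 days ago vs limit 365 → not met
8. cargo insurance $65,000 < $75,000 → not met
9. condition 'crosses state lines' holds; preventable accidents in the past year 3 > 1 → not met
Not met: 1, 2, 4, 5, 6, 7, 8, 9

1, 2, 4, 5, 6, 7, 8, 9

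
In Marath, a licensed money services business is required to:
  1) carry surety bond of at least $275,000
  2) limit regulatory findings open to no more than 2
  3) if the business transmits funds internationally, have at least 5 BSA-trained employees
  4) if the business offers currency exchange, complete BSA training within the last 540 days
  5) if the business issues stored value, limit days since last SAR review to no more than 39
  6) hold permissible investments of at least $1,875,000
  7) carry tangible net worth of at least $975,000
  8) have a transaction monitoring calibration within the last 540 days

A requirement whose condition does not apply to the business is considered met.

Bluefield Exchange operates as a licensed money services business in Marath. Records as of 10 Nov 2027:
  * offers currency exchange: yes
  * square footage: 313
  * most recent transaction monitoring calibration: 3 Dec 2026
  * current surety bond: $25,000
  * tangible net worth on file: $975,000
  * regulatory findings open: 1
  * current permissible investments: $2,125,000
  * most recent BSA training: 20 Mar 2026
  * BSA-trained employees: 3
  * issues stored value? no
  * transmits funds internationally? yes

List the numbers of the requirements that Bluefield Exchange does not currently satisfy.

1, 3, 4

1. surety bond $25,000 < $275,000 → not met
2. regulatory findings open 1 ≤ 2 → met
3. condition 'transmits funds internationally' holds; BSA-trained employees 3 < 5 → not met
4. condition 'offers currency exchange' holds; BSA training 600 days ago vs limit 540 → not met
5. condition 'issues stored value' does not hold → requirement n/a → met
6. permissible investments $2,125,000 ≥ $1,875,000 → met
7. tangible net worth $975,000 ≥ $975,000 → met
8. transaction monitoring calibration 342 days ago vs limit 540 → met
Not met: 1, 3, 4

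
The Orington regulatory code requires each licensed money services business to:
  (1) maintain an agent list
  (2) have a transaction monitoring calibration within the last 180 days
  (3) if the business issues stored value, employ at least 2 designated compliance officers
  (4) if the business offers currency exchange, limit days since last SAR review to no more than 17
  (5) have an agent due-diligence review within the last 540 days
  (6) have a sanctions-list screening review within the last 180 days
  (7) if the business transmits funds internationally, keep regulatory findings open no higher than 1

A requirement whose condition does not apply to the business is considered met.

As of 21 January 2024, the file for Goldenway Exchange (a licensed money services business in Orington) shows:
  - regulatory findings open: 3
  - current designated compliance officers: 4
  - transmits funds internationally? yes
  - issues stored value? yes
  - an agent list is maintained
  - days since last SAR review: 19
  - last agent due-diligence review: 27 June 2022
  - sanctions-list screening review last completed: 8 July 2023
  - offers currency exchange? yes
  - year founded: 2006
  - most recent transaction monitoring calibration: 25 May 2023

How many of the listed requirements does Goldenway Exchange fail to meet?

1. agent list present → met
2. transaction monitoring calibration 241 days ago vs limit 180 → not met
3. condition 'issues stored value' holds; designated compliance officers 4 ≥ 2 → met
4. condition 'offers currency exchange' holds; days since last SAR review 19 > 17 → not met
5. agent due-diligence review 573 days ago vs limit 540 → not met
6. sanctions-list screening review 197 days ago vs limit 180 → not met
7. condition 'transmits funds internationally' holds; regulatory findings open 3 > 1 → not met
Not met: 5 of 7

5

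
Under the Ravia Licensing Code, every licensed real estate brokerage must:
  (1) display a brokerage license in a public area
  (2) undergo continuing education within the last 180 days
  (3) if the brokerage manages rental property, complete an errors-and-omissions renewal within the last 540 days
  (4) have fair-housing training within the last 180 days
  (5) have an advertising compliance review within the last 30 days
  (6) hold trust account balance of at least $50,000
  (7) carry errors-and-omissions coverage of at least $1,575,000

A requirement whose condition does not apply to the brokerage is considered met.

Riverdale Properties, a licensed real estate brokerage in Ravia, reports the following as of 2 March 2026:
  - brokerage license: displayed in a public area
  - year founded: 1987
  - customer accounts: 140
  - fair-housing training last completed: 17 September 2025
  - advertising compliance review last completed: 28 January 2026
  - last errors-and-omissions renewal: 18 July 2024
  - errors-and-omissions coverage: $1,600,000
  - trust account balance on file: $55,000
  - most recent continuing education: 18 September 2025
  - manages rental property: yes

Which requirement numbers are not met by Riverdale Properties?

1. brokerage license present → met
2. continuing education 165 days ago vs limit 180 → met
3. condition 'manages rental property' holds; errors-and-omissions renewal 592 days ago vs limit 540 → not met
4. fair-housing training 166 days ago vs limit 180 → met
5. advertising compliance review 33 days ago vs limit 30 → not met
6. trust account balance $55,000 ≥ $50,000 → met
7. errors-and-omissions coverage $1,600,000 ≥ $1,575,000 → met
Not met: 3, 5

3, 5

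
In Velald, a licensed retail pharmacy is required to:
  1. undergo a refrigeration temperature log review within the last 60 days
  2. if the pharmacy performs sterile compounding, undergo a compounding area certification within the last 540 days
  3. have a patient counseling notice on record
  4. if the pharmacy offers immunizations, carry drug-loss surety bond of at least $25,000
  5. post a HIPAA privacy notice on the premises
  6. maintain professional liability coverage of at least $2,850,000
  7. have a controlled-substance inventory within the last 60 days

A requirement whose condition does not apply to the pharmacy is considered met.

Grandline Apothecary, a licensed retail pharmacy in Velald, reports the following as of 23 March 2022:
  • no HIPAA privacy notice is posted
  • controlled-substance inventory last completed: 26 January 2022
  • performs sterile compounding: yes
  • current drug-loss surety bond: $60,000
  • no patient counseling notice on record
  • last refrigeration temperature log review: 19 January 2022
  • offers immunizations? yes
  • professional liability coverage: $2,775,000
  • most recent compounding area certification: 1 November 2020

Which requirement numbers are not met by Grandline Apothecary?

1. refrigeration temperature log review 63 days ago vs limit 60 → not met
2. condition 'performs sterile compounding' holds; compounding area certification 507 days ago vs limit 540 → met
3. patient counseling notice absent → not met
4. condition 'offers immunizations' holds; drug-loss surety bond $60,000 ≥ $25,000 → met
5. HIPAA privacy notice absent → not met
6. professional liability coverage $2,775,000 < $2,850,000 → not met
7. controlled-substance inventory 56 days ago vs limit 60 → met
Not met: 1, 3, 5, 6

1, 3, 5, 6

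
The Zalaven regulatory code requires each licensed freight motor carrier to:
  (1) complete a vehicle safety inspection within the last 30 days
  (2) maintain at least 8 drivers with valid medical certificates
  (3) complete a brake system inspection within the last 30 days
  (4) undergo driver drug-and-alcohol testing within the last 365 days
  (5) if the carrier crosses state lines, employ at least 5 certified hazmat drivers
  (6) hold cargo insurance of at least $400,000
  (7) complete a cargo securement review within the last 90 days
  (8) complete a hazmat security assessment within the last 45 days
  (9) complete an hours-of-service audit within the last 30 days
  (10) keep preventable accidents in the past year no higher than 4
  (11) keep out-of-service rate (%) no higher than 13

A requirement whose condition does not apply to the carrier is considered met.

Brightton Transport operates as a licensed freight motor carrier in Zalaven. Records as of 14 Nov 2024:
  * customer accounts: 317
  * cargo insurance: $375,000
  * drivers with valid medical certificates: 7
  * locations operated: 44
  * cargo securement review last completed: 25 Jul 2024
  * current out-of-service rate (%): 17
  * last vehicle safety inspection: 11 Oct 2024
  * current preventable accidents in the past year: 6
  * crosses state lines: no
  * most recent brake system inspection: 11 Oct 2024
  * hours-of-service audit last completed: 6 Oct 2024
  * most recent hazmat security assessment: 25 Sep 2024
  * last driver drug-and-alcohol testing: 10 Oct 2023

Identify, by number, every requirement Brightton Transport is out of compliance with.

1. vehicle safety inspection 34 days ago vs limit 30 → not met
2. drivers with valid medical certificates 7 < 8 → not met
3. brake system inspection 34 days ago vs limit 30 → not met
4. driver drug-and-alcohol testing 401 days ago vs limit 365 → not met
5. condition 'crosses state lines' does not hold → requirement n/a → met
6. cargo insurance $375,000 < $400,000 → not met
7. cargo securement review 112 days ago vs limit 90 → not met
8. hazmat security assessment 50 days ago vs limit 45 → not met
9. hours-of-service audit 39 days ago vs limit 30 → not met
10. preventable accidents in the past year 6 > 4 → not met
11. out-of-service rate (%) 17 > 13 → not met
Not met: 1, 2, 3, 4, 6, 7, 8, 9, 10, 11

1, 2, 3, 4, 6, 7, 8, 9, 10, 11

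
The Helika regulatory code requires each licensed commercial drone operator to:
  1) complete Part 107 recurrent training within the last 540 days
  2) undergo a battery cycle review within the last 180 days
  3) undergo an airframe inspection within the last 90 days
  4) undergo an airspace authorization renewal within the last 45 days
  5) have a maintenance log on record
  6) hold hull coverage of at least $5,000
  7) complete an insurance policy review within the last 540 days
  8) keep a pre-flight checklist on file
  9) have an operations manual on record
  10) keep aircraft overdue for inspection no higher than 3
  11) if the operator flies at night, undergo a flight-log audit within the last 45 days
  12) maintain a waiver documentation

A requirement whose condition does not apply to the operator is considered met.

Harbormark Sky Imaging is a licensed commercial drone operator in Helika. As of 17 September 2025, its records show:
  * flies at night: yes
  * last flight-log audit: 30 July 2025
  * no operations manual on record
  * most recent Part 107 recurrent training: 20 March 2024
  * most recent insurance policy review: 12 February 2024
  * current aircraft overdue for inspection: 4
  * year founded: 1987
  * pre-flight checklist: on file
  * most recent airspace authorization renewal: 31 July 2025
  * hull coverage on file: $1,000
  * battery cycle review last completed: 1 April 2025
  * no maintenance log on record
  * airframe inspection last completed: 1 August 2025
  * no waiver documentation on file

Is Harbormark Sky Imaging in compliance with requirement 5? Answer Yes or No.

No

5. maintenance log absent → not met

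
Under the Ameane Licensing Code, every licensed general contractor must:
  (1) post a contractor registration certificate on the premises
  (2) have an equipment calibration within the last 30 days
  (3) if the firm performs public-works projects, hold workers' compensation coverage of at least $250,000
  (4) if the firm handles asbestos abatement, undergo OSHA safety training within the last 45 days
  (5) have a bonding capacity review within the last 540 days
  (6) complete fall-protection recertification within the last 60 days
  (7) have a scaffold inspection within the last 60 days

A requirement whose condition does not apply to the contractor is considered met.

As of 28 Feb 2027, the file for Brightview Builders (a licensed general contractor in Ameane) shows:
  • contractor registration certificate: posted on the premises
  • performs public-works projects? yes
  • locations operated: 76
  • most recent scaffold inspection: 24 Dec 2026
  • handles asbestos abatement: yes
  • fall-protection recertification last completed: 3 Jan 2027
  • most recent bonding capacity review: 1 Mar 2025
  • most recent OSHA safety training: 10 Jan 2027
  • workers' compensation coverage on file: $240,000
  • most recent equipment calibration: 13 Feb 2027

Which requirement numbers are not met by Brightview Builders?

1. contractor registration certificate present → met
2. equipment calibration 15 days ago vs limit 30 → met
3. condition 'performs public-works projects' holds; workers' compensation coverage $240,000 < $250,000 → not met
4. condition 'handles asbestos abatement' holds; OSHA safety training 49 days ago vs limit 45 → not met
5. bonding capacity review 729 days ago vs limit 540 → not met
6. fall-protection recertification 56 days ago vs limit 60 → met
7. scaffold inspection 66 days ago vs limit 60 → not met
Not met: 3, 4, 5, 7

3, 4, 5, 7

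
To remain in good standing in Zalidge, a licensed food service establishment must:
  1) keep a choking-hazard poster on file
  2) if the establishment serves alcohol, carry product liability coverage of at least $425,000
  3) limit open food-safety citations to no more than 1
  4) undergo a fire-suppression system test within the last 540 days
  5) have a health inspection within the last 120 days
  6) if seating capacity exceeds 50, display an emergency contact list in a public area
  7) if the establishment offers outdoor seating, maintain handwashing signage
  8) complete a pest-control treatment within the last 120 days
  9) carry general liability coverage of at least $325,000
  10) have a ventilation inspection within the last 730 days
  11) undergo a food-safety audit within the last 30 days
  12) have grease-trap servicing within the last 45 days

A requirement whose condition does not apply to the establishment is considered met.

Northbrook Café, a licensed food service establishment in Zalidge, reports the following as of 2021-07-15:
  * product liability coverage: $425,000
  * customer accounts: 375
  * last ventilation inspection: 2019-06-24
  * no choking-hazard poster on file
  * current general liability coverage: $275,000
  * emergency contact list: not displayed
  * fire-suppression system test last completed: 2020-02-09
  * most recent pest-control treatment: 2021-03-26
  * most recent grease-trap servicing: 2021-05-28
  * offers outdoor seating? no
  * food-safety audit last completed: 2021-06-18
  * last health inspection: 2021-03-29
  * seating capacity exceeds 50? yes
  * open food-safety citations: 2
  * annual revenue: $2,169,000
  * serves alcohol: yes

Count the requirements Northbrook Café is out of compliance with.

6

1. choking-hazard poster absent → not met
2. condition 'serves alcohol' holds; product liability coverage $425,000 ≥ $425,000 → met
3. open food-safety citations 2 > 1 → not met
4. fire-suppression system test 522 days ago vs limit 540 → met
5. health inspection 108 days ago vs limit 120 → met
6. condition 'seating capacity exceeds 50' holds; emergency contact list absent → not met
7. condition 'offers outdoor seating' does not hold → requirement n/a → met
8. pest-control treatment 111 days ago vs limit 120 → met
9. general liability coverage $275,000 < $325,000 → not met
10. ventilation inspection 752 days ago vs limit 730 → not met
11. food-safety audit 27 days ago vs limit 30 → met
12. grease-trap servicing 48 days ago vs limit 45 → not met
Not met: 6 of 12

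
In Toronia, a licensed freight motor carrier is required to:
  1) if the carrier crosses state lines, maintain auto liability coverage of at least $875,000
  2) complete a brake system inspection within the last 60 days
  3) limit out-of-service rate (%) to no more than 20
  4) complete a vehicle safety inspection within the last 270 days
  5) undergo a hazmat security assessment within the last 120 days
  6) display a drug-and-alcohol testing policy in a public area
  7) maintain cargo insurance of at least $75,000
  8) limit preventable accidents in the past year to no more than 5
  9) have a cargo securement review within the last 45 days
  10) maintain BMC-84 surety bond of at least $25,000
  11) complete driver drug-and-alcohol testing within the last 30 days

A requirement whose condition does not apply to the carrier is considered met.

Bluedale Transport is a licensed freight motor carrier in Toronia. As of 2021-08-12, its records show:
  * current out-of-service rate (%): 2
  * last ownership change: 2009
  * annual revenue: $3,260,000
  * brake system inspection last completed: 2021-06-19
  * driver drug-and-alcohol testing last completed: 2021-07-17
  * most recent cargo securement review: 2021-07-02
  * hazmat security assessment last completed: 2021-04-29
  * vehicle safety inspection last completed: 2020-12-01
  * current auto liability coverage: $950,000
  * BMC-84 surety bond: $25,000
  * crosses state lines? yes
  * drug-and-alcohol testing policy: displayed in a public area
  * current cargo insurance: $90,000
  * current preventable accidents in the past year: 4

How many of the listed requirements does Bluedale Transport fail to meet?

1. condition 'crosses state lines' holds; auto liability coverage $950,000 ≥ $875,000 → met
2. brake system inspection 54 days ago vs limit 60 → met
3. out-of-service rate (%) 2 ≤ 20 → met
4. vehicle safety inspection 254 days ago vs limit 270 → met
5. hazmat security assessment 105 days ago vs limit 120 → met
6. drug-and-alcohol testing policy present → met
7. cargo insurance $90,000 ≥ $75,000 → met
8. preventable accidents in the past year 4 ≤ 5 → met
9. cargo securement review 41 days ago vs limit 45 → met
10. BMC-84 surety bond $25,000 ≥ $25,000 → met
11. driver drug-and-alcohol testing 26 days ago vs limit 30 → met
Not met: 0 of 11

0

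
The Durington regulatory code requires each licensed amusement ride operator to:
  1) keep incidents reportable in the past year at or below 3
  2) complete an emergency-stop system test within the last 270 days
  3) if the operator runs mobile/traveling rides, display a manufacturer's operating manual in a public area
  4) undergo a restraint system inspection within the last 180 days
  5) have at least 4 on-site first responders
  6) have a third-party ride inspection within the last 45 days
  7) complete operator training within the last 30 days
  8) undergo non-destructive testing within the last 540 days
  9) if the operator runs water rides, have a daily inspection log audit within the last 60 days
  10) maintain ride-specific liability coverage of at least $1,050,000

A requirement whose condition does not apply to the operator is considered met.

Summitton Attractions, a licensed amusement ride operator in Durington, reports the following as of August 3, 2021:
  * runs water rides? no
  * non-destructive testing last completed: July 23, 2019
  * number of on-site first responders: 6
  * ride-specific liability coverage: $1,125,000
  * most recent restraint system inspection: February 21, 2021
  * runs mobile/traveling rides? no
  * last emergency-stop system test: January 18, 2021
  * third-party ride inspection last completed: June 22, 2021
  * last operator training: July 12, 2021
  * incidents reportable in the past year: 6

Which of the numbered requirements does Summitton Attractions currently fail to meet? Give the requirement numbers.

1. incidents reportable in the past year 6 > 3 → not met
2. emergency-stop system test 197 days ago vs limit 270 → met
3. condition 'runs mobile/traveling rides' does not hold → requirement n/a → met
4. restraint system inspection 163 days ago vs limit 180 → met
5. on-site first responders 6 ≥ 4 → met
6. third-party ride inspection 42 days ago vs limit 45 → met
7. operator training 22 days ago vs limit 30 → met
8. non-destructive testing 742 days ago vs limit 540 → not met
9. condition 'runs water rides' does not hold → requirement n/a → met
10. ride-specific liability coverage $1,125,000 ≥ $1,050,000 → met
Not met: 1, 8

1, 8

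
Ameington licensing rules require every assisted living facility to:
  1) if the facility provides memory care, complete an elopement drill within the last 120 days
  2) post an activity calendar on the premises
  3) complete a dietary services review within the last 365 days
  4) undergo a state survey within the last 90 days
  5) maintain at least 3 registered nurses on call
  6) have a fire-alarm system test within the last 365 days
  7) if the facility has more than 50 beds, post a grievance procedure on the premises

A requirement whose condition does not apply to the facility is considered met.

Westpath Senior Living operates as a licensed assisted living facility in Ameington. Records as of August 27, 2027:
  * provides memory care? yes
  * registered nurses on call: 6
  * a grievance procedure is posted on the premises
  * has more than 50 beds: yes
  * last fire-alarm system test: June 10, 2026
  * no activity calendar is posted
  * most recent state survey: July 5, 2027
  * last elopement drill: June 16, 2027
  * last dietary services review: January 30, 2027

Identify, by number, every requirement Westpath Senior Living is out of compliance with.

2, 6

1. condition 'provides memory care' holds; elopement drill 72 days ago vs limit 120 → met
2. activity calendar absent → not met
3. dietary services review 209 days ago vs limit 365 → met
4. state survey 53 days ago vs limit 90 → met
5. registered nurses on call 6 ≥ 3 → met
6. fire-alarm system test 443 days ago vs limit 365 → not met
7. condition 'has more than 50 beds' holds; grievance procedure present → met
Not met: 2, 6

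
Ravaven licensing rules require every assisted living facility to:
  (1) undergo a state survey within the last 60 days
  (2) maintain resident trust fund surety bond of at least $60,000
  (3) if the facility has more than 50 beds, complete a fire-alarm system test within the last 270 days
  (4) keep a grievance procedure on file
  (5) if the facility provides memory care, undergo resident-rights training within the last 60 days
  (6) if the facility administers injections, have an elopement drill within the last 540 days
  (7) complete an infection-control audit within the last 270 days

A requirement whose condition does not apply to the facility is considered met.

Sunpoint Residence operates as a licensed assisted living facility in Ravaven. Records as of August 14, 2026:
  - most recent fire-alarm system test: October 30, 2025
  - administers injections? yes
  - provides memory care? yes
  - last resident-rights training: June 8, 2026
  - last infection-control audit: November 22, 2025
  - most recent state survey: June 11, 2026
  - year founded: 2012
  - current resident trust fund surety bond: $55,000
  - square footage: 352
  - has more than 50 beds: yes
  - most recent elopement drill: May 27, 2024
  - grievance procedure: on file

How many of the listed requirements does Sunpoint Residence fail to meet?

1. state survey 64 days ago vs limit 60 → not met
2. resident trust fund surety bond $55,000 < $60,000 → not met
3. condition 'has more than 50 beds' holds; fire-alarm system test 288 days ago vs limit 270 → not met
4. grievance procedure present → met
5. condition 'provides memory care' holds; resident-rights training 67 days ago vs limit 60 → not met
6. condition 'administers injections' holds; elopement drill 809 days ago vs limit 540 → not met
7. infection-control audit 265 days ago vs limit 270 → met
Not met: 5 of 7

5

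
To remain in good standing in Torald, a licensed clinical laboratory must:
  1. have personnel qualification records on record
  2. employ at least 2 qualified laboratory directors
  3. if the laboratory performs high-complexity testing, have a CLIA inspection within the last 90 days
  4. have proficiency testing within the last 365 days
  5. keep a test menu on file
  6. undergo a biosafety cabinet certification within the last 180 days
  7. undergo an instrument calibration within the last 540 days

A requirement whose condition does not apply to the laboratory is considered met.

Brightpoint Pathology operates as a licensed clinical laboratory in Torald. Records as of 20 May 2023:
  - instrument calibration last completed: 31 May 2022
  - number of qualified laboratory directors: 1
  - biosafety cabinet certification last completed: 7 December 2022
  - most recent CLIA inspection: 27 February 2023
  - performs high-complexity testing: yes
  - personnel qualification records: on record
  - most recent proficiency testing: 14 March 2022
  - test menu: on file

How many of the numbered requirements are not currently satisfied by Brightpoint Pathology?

2

1. personnel qualification records present → met
2. qualified laboratory directors 1 < 2 → not met
3. condition 'performs high-complexity testing' holds; CLIA inspection 82 days ago vs limit 90 → met
4. proficiency testing 432 days ago vs limit 365 → not met
5. test menu present → met
6. biosafety cabinet certification 164 days ago vs limit 180 → met
7. instrument calibration 354 days ago vs limit 540 → met
Not met: 2 of 7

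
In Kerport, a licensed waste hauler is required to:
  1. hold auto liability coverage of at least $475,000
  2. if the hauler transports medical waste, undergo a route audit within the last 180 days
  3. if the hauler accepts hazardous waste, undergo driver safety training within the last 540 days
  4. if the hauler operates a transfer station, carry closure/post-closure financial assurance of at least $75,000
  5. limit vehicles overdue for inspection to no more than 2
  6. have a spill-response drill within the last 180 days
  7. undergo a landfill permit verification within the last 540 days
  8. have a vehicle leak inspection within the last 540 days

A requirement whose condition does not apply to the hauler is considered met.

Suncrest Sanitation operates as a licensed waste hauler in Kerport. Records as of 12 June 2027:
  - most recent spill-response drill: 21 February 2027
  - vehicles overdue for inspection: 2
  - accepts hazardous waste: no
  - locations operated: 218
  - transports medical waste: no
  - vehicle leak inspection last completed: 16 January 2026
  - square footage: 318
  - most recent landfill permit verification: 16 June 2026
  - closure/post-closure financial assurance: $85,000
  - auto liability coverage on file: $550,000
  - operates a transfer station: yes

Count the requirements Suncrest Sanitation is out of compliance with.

0

1. auto liability coverage $550,000 ≥ $475,000 → met
2. condition 'transports medical waste' does not hold → requirement n/a → met
3. condition 'accepts hazardous waste' does not hold → requirement n/a → met
4. condition 'operates a transfer station' holds; closure/post-closure financial assurance $85,000 ≥ $75,000 → met
5. vehicles overdue for inspection 2 ≤ 2 → met
6. spill-response drill 111 days ago vs limit 180 → met
7. landfill permit verification 361 days ago vs limit 540 → met
8. vehicle leak inspection 512 days ago vs limit 540 → met
Not met: 0 of 8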